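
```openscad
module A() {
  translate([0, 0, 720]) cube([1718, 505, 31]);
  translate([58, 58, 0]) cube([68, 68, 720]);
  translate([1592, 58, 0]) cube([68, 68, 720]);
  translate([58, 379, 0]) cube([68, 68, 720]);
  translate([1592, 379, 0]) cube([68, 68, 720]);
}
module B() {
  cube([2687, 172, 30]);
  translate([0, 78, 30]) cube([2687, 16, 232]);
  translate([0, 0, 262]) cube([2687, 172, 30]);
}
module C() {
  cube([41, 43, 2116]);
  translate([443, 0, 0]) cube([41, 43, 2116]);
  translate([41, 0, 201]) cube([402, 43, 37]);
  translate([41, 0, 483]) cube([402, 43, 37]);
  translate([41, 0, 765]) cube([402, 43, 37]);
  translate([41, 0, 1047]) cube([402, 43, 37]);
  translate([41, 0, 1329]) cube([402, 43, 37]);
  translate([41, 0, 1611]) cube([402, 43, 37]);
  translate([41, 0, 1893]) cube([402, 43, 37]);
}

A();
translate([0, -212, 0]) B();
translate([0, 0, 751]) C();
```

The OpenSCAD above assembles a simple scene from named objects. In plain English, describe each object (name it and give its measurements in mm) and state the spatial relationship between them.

A is a rectangular dining table. The top is 1718×505×31 mm with its upper surface at z = 751 mm. It stands on four 68×68 mm square legs, each inset 58 mm from the nearest pair of top edges, running from the floor to the underside of the top.

B is an I-beam lying along x, 2687 mm long. Overall section height 292 mm. Two flanges 172 mm wide (y) and 30 mm thick, one on the floor and one at the top; a web 16 mm thick runs between them, centred on the flange width.

C is a wooden ladder with two side rails of 41×43 mm section and 2116 mm height, set 484 mm apart overall. Between them run 7 rectangular rungs (43 mm deep, 37 mm thick), front faces flush with the rails' −y face. The bottom of the first rung is 201 mm above the floor and each subsequent rung is 282 mm higher than the one below.

The I-beam is on the floor beside the table on its −y side. The ladder is on top of the table.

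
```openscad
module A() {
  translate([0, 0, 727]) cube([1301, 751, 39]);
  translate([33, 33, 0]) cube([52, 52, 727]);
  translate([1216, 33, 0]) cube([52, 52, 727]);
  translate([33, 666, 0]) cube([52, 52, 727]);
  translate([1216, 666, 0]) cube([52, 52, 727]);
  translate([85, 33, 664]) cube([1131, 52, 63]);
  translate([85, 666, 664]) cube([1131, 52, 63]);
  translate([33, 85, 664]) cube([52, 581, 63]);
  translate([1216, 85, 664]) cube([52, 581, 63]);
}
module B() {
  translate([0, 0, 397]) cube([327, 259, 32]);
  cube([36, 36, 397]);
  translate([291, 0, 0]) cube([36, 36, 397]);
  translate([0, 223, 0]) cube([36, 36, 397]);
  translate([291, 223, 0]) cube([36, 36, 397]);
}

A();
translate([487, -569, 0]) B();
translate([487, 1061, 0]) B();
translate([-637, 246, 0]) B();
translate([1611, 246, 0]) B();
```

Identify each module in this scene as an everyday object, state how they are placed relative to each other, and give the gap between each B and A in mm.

Each stool's nearest face is 310 mm from the table's bounding box.

A is a table. B is a stool. Four stools sit around the table at the −y, +y, −x, +x sides. The gap between each stool and the table is 310 mm.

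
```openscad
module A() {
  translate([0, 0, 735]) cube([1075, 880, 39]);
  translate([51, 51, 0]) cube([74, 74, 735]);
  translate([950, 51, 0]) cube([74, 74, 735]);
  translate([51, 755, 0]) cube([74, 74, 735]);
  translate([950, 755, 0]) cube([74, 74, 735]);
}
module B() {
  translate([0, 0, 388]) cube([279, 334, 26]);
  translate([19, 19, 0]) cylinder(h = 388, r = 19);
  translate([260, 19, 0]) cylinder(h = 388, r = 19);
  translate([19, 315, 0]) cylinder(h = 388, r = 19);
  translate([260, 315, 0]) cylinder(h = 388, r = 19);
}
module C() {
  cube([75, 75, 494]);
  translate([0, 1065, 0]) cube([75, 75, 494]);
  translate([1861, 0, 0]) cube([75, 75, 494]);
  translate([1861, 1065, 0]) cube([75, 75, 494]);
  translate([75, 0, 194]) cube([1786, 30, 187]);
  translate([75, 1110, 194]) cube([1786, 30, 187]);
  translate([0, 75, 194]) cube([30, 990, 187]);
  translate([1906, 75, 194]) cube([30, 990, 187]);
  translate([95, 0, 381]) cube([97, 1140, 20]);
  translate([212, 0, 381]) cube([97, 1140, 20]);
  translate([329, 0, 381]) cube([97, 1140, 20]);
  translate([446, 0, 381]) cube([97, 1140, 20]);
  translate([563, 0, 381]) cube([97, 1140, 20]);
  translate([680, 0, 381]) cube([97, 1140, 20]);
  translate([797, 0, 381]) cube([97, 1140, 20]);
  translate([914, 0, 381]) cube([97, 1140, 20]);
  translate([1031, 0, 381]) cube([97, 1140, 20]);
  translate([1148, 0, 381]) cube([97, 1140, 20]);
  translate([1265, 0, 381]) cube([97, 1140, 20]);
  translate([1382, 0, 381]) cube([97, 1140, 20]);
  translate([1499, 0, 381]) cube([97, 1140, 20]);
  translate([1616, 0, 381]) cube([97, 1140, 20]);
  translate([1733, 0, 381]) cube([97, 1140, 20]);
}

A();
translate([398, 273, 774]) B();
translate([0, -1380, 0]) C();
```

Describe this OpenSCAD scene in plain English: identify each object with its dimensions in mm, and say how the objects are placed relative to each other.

A is a table with a 1075×880 mm rectangular top, 39 mm thick, top surface at z = 774 mm, supported by four 74×74 mm square legs, each inset 51 mm from the nearest pair of top edges, running from the floor.

B is a four-legged stool. The seat is a 279×334×26 mm slab whose top surface is at z = 414 mm; four round legs, each 38 mm in diameter, run from the floor (z = 0) to the underside of the seat, each leg's axis is inset half a diameter from the nearest pair of seat edges (so the leg's bounding box is flush with the corner).

C is a bed frame 1936 mm long (x) by 1140 mm wide (y). Four 75×75 mm corner posts, 494 mm tall, at the corners of the footprint. Four rails of 30 mm thickness and 187 mm height run between adjacent posts with their undersides at z = 194 mm, their outer faces flush with the outside of the frame (the two x-running rails run between the posts' inner faces; the two y-running rails run between the posts' inner faces). 15 slats, each 97 mm wide (x) and 20 mm thick, lie across the top of the two x-running rails, running the full 1140 mm width of the frame in y; the slats are evenly spaced along x between the inner faces of the end posts with equal gaps (rounded down to the nearest mm) at the −x end and between each pair — any rounding remainder accumulates at the +x end.

The stool is on top of the table, centred. The bed frame is on the floor beside the table on its −y side.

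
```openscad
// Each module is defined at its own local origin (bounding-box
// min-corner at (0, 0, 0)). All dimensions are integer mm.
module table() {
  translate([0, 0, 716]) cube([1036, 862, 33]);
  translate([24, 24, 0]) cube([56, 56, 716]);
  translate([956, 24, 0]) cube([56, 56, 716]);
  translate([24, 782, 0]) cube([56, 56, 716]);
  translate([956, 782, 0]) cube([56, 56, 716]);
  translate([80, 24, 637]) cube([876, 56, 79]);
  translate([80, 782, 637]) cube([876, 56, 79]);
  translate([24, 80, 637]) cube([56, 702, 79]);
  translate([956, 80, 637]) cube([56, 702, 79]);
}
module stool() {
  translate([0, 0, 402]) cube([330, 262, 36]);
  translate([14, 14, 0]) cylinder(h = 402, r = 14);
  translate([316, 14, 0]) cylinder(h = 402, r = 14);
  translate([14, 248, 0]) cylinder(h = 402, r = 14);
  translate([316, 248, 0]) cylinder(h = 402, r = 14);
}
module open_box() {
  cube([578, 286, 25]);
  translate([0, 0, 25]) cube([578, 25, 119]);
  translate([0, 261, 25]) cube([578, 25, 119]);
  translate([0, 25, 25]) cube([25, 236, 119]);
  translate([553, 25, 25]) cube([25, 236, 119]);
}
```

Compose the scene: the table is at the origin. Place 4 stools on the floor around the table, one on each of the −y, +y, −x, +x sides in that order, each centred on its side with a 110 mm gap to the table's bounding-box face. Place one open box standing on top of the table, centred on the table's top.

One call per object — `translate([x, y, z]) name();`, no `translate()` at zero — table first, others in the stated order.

table();
translate([353, -372, 0]) stool();
translate([353, 972, 0]) stool();
translate([-440, 300, 0]) stool();
translate([1146, 300, 0]) stool();
translate([229, 288, 749]) open_box();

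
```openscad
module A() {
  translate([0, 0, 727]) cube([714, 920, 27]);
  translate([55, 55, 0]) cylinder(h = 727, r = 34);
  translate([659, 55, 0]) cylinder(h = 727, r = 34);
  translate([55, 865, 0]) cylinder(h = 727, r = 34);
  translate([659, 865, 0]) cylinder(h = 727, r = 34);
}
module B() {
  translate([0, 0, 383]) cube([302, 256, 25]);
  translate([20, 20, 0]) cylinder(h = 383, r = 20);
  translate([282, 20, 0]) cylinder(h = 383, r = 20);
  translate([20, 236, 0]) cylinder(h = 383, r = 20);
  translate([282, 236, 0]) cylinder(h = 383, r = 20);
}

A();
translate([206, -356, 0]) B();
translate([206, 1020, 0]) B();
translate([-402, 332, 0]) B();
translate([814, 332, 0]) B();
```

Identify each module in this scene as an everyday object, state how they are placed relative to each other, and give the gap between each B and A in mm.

Each stool's nearest face is 100 mm from the table's bounding box.

A is a table. B is a stool. Four stools sit around the table at the −y, +y, −x, +x sides. The gap between each stool and the table is 100 mm.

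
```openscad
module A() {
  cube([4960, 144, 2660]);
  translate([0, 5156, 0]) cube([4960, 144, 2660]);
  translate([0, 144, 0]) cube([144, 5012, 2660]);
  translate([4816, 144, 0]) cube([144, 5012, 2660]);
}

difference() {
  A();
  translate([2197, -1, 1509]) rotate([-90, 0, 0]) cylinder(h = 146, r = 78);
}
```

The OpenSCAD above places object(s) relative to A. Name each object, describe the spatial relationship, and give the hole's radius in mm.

The subtracted cylinder has r = 78 mm.

A is a house frame. The house frame has a circular hole through its front wall. The hole's radius is 78 mm.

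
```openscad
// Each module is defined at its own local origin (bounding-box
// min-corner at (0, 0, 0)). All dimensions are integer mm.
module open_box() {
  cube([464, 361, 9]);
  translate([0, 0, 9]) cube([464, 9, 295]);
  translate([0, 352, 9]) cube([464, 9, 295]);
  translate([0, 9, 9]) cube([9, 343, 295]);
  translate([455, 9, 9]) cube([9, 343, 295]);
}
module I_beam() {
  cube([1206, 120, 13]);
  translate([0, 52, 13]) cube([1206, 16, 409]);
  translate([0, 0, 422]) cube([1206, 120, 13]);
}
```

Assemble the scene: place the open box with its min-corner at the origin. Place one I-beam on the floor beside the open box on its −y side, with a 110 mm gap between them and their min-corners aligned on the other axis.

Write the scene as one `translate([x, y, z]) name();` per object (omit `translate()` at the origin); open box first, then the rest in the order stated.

open_box();
translate([0, -230, 0]) I_beam();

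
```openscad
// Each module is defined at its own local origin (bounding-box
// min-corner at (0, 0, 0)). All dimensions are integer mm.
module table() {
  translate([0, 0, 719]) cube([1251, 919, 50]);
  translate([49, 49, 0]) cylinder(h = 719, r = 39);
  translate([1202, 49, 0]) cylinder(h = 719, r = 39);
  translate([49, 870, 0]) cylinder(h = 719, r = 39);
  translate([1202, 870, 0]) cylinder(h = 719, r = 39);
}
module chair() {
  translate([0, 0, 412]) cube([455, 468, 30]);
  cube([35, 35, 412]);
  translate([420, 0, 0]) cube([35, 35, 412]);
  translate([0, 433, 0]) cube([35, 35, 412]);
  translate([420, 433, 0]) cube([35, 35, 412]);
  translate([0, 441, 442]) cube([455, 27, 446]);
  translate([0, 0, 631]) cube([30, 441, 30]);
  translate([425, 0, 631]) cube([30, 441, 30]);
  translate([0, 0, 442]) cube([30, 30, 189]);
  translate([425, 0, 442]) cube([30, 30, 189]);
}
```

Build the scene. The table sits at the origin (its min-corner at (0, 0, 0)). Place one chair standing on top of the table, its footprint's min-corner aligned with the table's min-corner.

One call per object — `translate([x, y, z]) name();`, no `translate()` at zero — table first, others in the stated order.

table();
translate([0, 0, 769]) chair();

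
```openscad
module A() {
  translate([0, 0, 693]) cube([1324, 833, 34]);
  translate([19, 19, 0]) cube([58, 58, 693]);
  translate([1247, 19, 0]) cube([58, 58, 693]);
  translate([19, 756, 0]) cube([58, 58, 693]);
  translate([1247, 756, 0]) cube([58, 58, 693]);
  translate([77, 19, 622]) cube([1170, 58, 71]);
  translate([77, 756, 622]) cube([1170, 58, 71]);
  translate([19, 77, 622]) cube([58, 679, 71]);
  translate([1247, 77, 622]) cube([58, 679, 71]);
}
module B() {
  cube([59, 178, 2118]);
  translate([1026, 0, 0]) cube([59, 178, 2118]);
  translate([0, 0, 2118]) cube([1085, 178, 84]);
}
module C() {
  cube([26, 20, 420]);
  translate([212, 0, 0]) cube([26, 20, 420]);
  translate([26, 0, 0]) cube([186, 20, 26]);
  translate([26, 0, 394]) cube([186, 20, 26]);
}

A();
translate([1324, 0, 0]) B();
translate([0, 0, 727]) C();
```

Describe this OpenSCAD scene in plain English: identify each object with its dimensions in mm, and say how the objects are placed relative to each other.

A is a table with a 1324×833 mm rectangular top, 34 mm thick, top surface at z = 727 mm, supported by four 58×58 mm square legs, each inset 19 mm from the nearest pair of top edges, running from the floor. Four apron rails, 58 mm thick and 71 mm tall, run between adjacent legs with their top edges flush with the underside of the top and their outer faces flush with the legs' outer faces.

B is a rectangular door frame: two vertical jambs of 59×178 mm section, 2118 mm tall, with a clear opening 967 mm wide between their inner faces. A header 84 mm tall and 178 mm deep lies on top of the jambs and spans the full outside width.

C is a picture frame with a 186×368 mm rectangular opening (x by z) and a uniform 26 mm border on every side. Frame depth is 20 mm along y. It is built from two vertical stiles running the full outside height and two horizontal rails spanning the gap between the stiles.

The door frame is against the table's +x side, with their −y faces flush. The picture frame is on top of the table.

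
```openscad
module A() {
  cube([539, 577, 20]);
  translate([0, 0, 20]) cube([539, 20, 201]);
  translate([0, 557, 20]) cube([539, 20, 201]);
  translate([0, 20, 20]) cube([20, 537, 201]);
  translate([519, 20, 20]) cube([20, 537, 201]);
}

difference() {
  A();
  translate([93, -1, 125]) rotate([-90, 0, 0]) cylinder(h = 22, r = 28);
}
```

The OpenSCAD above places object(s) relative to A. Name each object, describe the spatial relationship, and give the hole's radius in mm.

A is an open box. The open box has a circular hole through its front wall. The hole's radius is 28 mm.

The subtracted cylinder has r = 28 mm.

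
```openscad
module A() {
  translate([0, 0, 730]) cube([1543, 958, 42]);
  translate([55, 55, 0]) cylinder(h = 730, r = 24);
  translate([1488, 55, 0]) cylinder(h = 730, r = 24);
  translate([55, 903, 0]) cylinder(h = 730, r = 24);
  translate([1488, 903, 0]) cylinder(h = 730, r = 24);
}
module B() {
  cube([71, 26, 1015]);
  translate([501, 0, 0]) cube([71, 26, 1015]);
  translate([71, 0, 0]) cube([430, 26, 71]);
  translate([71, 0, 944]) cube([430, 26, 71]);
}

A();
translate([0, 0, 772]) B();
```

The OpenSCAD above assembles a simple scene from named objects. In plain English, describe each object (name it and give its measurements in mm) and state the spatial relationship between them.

A is a rectangular dining table. The top is 1543×958×42 mm with its upper surface at z = 772 mm. It stands on four round legs of 48 mm diameter, each leg's bounding box inset 31 mm from the nearest pair of top edges, running from the floor to the underside of the top.

B is a rectangular picture frame lying in the x–z plane (depth along y). The opening is 430 mm wide (x) by 873 mm tall (z), surrounded by a border 71 mm wide on all four sides. The frame is 26 mm deep and is made of two full-height vertical stiles with two horizontal rails fitted between them.

The picture frame is on top of the table.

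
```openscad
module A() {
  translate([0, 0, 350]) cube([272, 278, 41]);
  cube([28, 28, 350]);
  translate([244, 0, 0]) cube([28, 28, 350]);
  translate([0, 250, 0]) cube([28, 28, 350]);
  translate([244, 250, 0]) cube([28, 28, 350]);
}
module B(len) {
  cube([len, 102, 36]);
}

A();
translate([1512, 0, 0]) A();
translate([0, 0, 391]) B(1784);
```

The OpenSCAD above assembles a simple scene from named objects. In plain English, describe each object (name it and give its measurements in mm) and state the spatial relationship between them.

A is a four-legged stool. The seat is 272×278 mm, 41 mm thick, top at z = 391 mm. It stands on four square legs, each 28×28 mm in cross-section, from z = 0 to the seat underside, each flush with a corner of the seat.

B is a rectangular beam 1784 mm long (x), 102 mm deep (y), 36 mm thick (z).

The beam spans the tops of two stools placed 1240 mm apart, resting at z = 391 mm.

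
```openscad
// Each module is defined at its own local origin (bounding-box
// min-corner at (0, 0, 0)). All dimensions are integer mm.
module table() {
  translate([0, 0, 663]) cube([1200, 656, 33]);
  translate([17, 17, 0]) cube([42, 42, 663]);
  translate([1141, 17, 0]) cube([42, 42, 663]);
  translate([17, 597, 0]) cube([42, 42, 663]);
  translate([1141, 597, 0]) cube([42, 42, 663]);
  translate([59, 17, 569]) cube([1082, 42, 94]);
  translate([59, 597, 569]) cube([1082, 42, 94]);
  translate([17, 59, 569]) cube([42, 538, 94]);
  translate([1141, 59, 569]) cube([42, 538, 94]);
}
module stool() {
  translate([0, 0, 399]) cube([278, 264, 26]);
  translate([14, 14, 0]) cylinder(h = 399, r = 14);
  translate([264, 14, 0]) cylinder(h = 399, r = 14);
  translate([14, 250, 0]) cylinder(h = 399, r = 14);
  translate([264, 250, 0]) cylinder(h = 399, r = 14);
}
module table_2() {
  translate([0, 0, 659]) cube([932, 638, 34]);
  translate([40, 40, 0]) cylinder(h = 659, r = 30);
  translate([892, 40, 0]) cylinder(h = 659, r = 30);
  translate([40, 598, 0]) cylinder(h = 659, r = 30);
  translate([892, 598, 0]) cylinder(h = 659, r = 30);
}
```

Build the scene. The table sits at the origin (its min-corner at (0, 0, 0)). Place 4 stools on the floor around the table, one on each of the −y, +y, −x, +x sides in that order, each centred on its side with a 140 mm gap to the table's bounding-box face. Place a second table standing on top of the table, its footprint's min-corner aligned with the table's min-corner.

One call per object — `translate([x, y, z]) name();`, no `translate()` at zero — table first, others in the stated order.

table();
translate([461, -404, 0]) stool();
translate([461, 796, 0]) stool();
translate([-418, 196, 0]) stool();
translate([1340, 196, 0]) stool();
translate([0, 0, 696]) table_2();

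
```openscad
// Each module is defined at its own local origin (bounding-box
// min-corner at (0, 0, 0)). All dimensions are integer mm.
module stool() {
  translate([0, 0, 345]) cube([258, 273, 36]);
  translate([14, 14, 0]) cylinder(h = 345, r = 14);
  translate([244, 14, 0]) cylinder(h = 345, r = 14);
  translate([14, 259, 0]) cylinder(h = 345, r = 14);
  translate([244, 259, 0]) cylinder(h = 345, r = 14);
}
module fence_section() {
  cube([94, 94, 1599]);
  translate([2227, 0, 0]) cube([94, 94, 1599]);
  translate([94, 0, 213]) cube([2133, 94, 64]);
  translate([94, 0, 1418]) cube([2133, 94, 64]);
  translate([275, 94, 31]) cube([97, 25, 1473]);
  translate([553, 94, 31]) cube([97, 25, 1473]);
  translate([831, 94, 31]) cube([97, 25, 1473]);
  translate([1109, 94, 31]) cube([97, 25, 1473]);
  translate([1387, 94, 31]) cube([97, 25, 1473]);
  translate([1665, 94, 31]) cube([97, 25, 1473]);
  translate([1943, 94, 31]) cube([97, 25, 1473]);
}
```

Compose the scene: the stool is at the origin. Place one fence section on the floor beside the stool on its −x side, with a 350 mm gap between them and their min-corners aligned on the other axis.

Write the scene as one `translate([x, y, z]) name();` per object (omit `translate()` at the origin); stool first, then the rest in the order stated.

stool();
translate([-2671, 0, 0]) fence_section();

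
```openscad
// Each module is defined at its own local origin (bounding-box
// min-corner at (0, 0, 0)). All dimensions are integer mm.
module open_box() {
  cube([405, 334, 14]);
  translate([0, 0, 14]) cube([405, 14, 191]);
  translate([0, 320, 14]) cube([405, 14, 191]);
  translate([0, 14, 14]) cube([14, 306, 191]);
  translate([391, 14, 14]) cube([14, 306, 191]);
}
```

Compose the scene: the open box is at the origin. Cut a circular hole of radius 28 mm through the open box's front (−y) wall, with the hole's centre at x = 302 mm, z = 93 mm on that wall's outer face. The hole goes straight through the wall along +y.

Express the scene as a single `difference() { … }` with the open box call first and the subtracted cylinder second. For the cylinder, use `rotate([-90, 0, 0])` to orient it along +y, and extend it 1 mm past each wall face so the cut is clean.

difference() {
  open_box();
  translate([302, -1, 93]) rotate([-90, 0, 0]) cylinder(h = 16, r = 28);
}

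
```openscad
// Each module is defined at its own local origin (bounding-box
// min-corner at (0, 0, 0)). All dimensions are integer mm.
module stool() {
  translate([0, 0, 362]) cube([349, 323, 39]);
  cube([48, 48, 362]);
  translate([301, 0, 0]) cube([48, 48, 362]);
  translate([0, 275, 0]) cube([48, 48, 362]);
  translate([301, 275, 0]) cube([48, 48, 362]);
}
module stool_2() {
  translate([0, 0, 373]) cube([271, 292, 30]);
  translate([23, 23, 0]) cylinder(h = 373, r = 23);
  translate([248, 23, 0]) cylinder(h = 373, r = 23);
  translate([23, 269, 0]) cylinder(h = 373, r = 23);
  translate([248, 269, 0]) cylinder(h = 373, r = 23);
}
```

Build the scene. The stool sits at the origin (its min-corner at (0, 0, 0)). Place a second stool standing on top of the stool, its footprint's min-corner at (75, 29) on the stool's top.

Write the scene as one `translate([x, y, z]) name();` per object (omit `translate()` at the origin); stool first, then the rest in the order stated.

stool();
translate([75, 29, 401]) stool_2();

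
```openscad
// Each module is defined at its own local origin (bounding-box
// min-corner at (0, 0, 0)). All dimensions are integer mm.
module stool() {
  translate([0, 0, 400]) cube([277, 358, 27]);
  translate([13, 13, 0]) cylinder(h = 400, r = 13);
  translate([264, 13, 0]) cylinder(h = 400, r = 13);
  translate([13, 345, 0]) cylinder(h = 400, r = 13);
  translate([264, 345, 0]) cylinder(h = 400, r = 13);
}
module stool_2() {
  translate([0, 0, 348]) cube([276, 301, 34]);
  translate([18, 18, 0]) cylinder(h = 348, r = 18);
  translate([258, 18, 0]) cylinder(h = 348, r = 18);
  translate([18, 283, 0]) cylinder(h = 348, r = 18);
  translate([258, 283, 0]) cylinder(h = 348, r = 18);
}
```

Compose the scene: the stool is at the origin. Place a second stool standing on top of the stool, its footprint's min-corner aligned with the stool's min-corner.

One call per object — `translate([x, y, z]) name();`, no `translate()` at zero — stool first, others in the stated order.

stool();
translate([0, 0, 427]) stool_2();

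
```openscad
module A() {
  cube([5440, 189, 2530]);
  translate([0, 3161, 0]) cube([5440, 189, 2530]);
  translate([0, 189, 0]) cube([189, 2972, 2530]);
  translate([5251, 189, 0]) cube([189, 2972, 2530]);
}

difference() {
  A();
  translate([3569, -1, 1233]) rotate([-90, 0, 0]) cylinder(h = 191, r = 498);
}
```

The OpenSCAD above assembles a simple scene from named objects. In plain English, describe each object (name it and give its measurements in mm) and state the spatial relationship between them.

A is a box-shaped house frame (walls only): outside footprint 5440×3350 mm, wall height 2530 mm, wall thickness 189 mm. The two y-facing walls run the full x-width; the two x-facing walls fit between the inner faces of the y-facing walls.

The house frame has a circular hole of radius 498 mm through its front wall, centred at (x = 3569, z = 1233).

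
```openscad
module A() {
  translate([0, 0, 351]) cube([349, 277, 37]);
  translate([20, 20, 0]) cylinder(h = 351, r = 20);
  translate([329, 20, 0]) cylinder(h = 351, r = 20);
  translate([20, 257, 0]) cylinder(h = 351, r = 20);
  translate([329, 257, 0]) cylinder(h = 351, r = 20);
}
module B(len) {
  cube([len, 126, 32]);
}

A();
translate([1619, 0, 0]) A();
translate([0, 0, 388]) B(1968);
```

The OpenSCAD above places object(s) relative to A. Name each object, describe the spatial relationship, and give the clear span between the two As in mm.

A is a stool. B is a beam. A beam spans the tops of two stools. The clear span between the two stools is 1270 mm.

Second stool starts at x = 1619; first ends at x = 349; clear span = 1619 − 349 = 1270 mm.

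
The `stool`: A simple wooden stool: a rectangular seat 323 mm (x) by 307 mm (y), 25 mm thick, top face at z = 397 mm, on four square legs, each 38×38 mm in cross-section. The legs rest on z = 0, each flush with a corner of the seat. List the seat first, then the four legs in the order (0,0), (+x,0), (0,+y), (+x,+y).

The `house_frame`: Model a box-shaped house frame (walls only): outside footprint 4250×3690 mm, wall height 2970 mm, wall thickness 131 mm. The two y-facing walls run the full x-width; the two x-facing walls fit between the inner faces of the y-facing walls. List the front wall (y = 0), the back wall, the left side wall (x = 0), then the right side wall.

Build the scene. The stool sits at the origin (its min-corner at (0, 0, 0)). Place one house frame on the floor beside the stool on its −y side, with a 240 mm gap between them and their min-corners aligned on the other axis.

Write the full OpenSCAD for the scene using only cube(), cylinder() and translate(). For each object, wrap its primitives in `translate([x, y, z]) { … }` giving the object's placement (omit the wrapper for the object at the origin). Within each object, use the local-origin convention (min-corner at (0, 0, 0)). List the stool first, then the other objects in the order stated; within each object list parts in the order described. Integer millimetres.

translate([0, 0, 372]) cube([323, 307, 25]);
cube([38, 38, 372]);
translate([285, 0, 0]) cube([38, 38, 372]);
translate([0, 269, 0]) cube([38, 38, 372]);
translate([285, 269, 0]) cube([38, 38, 372]);
translate([0, -3930, 0]) {
  cube([4250, 131, 2970]);
  translate([0, 3559, 0]) cube([4250, 131, 2970]);
  translate([0, 131, 0]) cube([131, 3428, 2970]);
  translate([4119, 131, 0]) cube([131, 3428, 2970]);
}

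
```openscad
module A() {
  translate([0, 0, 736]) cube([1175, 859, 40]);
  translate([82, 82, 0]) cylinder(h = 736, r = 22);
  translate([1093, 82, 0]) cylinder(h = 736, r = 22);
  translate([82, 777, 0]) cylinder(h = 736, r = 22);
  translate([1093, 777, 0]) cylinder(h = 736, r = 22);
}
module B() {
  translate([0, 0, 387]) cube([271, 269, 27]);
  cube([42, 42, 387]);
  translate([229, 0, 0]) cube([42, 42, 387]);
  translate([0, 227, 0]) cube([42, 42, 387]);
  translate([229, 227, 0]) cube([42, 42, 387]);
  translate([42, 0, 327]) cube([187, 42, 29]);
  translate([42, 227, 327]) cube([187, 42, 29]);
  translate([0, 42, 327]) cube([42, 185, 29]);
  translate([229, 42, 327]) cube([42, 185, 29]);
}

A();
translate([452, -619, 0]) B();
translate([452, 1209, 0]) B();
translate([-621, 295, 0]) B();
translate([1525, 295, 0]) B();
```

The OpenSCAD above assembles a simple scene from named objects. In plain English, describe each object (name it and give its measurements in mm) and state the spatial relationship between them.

A is a table: top 1175 mm (x) × 859 mm (y), 40 mm thick, upper face at z = 776 mm, on four round legs of 44 mm diameter, each leg's bounding box inset 60 mm from the nearest pair of top edges, running from z = 0 to the bottom of the top.

B is a simple wooden stool: a rectangular seat 271 mm (x) by 269 mm (y), 27 mm thick, top face at z = 414 mm, on four square legs, each 42×42 mm in cross-section. The legs rest on z = 0, each flush with a corner of the seat. Four stretchers, 42 mm wide and 29 mm tall, connect adjacent legs with their undersides at z = 327 mm, each running between the inner faces of the legs it joins and aligned with the legs' outer faces on the other axis.

Four stools sit around the table at the −y, +y, −x, +x sides.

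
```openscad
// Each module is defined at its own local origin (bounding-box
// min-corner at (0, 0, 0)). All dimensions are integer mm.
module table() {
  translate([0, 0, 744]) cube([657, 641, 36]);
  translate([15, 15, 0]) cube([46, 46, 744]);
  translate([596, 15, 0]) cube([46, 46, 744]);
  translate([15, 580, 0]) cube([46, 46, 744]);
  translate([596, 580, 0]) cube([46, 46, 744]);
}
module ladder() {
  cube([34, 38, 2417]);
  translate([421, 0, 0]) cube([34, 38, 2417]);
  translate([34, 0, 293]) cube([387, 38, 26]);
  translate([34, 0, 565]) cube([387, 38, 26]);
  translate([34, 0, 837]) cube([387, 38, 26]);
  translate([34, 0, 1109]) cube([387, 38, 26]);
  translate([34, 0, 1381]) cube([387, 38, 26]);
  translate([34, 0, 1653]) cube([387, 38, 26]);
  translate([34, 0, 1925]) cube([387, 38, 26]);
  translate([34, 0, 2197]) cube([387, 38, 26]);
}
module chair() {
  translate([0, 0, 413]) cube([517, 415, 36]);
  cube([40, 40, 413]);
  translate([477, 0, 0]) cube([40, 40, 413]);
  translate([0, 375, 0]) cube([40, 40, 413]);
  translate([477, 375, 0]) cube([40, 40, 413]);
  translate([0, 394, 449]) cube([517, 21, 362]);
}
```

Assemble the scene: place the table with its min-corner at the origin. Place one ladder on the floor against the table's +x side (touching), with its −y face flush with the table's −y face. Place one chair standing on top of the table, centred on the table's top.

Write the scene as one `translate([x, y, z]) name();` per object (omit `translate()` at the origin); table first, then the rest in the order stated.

table();
translate([657, 0, 0]) ladder();
translate([70, 113, 780]) chair();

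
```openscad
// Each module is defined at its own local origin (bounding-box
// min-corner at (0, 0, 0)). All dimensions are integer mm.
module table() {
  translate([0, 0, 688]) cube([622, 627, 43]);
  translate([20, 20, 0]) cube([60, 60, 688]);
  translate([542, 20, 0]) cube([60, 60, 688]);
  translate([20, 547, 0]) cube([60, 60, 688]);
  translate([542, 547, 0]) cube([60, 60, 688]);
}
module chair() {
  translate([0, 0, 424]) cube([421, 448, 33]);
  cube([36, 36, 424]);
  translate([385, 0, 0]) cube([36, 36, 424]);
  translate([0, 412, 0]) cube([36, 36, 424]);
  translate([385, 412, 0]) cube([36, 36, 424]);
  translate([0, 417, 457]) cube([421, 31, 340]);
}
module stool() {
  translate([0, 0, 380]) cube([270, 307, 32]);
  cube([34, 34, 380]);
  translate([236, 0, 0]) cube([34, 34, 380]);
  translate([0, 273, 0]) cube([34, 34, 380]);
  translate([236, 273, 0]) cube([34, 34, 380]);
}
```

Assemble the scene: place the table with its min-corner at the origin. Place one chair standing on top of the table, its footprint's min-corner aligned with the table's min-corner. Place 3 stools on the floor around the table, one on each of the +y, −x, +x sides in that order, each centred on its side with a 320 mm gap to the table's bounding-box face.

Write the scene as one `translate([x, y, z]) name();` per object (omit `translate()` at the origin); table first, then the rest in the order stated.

table();
translate([0, 0, 731]) chair();
translate([176, 947, 0]) stool();
translate([-590, 160, 0]) stool();
translate([942, 160, 0]) stool();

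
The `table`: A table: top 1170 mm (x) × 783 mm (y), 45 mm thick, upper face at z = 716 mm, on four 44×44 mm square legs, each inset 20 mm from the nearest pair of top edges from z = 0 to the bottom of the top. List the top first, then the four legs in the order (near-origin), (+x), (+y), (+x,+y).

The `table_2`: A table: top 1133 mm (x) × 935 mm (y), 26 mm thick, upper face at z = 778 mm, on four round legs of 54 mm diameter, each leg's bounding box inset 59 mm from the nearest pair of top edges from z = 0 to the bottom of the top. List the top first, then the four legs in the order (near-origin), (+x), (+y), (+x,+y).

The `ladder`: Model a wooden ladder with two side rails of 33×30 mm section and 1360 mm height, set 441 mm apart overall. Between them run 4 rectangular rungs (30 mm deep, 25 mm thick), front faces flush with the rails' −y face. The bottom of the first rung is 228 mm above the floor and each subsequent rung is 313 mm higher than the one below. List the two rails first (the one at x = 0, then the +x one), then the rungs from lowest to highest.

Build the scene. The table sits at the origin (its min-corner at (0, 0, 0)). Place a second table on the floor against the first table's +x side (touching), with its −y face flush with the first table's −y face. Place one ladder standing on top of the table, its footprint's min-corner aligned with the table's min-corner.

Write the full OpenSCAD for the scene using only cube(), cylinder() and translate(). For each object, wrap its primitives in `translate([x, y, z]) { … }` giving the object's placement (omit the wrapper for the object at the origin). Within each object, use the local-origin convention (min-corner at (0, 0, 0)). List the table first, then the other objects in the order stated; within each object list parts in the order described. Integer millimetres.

translate([0, 0, 671]) cube([1170, 783, 45]);
translate([20, 20, 0]) cube([44, 44, 671]);
translate([1106, 20, 0]) cube([44, 44, 671]);
translate([20, 719, 0]) cube([44, 44, 671]);
translate([1106, 719, 0]) cube([44, 44, 671]);
translate([1170, 0, 0]) {
  translate([0, 0, 752]) cube([1133, 935, 26]);
  translate([86, 86, 0]) cylinder(h = 752, r = 27);
  translate([1047, 86, 0]) cylinder(h = 752, r = 27);
  translate([86, 849, 0]) cylinder(h = 752, r = 27);
  translate([1047, 849, 0]) cylinder(h = 752, r = 27);
}
translate([0, 0, 716]) {
  cube([33, 30, 1360]);
  translate([408, 0, 0]) cube([33, 30, 1360]);
  translate([33, 0, 228]) cube([375, 30, 25]);
  translate([33, 0, 541]) cube([375, 30, 25]);
  translate([33, 0, 854]) cube([375, 30, 25]);
  translate([33, 0, 1167]) cube([375, 30, 25]);
}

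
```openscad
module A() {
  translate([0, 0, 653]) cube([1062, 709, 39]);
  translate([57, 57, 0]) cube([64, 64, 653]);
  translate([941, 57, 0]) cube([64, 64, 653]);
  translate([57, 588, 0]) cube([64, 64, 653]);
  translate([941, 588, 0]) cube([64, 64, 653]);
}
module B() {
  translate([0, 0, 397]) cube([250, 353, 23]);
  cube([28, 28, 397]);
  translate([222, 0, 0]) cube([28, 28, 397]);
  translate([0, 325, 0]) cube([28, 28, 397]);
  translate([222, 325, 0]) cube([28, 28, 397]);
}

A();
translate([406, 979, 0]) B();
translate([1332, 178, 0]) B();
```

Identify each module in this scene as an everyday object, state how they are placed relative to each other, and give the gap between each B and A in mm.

Each stool's nearest face is 270 mm from the table's bounding box.

A is a table. B is a stool. Two stools sit around the table at the +y, +x sides. The gap between each stool and the table is 270 mm.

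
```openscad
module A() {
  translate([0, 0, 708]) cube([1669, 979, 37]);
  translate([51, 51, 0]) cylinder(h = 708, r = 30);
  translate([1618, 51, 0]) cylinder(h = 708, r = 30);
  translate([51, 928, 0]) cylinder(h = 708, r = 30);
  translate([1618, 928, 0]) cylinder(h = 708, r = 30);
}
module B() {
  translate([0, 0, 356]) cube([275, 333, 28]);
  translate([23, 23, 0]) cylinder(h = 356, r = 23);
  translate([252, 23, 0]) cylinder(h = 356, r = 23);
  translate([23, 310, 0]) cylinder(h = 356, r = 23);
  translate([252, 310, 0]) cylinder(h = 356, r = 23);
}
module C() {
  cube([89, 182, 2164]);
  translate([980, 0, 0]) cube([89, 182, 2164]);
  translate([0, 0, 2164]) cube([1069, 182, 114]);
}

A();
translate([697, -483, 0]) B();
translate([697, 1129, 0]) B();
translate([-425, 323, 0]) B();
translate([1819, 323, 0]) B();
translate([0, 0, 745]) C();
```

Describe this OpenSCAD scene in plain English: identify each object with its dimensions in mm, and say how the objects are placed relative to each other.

A is a rectangular dining table. The top is 1669×979×37 mm with its upper surface at z = 745 mm. It stands on four round legs of 60 mm diameter, each leg's bounding box inset 21 mm from the nearest pair of top edges, running from the floor to the underside of the top.

B is a simple wooden stool: a rectangular seat 275 mm (x) by 333 mm (y), 28 mm thick, top face at z = 384 mm, on four round legs, each 46 mm in diameter. The legs rest on z = 0, each leg's axis is inset half a diameter from the nearest pair of seat edges (so the leg's bounding box is flush with the corner).

C is a rectangular door frame: two vertical jambs of 89×182 mm section, 2164 mm tall, with a clear opening 891 mm wide between their inner faces. A header 114 mm tall and 182 mm deep lies on top of the jambs and spans the full outside width.

Four stools sit around the table at the −y, +y, −x, +x sides. The door frame is on top of the table.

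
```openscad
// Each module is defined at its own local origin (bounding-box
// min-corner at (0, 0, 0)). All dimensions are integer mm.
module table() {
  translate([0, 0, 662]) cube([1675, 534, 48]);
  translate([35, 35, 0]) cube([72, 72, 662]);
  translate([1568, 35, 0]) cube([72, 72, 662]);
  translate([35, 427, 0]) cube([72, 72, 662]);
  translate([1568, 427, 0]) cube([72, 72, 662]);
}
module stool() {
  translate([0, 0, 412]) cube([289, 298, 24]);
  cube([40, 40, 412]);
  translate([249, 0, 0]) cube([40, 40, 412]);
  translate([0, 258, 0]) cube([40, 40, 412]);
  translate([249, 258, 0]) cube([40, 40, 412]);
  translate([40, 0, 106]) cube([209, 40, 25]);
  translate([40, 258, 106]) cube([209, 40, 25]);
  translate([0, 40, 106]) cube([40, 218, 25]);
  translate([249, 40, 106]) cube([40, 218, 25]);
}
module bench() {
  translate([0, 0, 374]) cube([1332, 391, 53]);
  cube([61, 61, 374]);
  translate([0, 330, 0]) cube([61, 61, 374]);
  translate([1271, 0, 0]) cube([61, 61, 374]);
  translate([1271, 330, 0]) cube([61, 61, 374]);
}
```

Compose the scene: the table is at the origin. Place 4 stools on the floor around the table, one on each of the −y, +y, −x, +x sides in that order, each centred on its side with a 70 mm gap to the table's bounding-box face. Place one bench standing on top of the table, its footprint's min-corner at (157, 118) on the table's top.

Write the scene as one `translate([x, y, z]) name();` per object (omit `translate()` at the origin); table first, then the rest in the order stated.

table();
translate([693, -368, 0]) stool();
translate([693, 604, 0]) stool();
translate([-359, 118, 0]) stool();
translate([1745, 118, 0]) stool();
translate([157, 118, 710]) bench();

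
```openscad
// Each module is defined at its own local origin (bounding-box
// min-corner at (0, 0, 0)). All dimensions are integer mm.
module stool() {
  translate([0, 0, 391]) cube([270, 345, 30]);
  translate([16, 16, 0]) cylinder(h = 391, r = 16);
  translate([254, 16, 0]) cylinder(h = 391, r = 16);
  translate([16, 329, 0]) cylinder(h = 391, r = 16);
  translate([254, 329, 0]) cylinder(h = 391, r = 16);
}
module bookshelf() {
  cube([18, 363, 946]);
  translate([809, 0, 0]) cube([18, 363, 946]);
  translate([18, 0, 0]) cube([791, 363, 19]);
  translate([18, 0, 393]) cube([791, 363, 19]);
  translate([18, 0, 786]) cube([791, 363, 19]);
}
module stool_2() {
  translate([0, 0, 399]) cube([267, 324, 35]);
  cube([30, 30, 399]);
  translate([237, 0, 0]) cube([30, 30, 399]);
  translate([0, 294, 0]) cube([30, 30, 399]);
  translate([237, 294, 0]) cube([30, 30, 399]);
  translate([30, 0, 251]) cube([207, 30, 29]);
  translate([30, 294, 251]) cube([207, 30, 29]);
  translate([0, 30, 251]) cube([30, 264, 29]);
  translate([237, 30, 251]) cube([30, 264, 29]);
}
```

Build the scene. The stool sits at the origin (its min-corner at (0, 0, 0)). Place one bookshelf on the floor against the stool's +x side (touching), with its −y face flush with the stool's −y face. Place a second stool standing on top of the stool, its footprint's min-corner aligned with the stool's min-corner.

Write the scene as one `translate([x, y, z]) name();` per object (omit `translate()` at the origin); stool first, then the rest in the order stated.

stool();
translate([270, 0, 0]) bookshelf();
translate([0, 0, 421]) stool_2();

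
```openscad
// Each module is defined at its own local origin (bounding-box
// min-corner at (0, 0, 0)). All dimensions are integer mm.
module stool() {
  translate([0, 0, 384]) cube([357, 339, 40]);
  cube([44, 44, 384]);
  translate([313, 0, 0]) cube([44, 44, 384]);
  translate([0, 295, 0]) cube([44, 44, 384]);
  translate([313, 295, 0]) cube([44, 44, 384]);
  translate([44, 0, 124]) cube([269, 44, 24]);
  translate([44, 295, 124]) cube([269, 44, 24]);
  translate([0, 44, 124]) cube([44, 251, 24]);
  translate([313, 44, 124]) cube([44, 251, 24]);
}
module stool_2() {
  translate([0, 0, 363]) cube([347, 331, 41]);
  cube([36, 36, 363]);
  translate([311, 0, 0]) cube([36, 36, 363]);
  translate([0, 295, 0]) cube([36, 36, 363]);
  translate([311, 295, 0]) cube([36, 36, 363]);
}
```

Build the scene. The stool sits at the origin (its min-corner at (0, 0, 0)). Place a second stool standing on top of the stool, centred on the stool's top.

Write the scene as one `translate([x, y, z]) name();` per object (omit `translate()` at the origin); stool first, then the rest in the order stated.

stool();
translate([5, 4, 424]) stool_2();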